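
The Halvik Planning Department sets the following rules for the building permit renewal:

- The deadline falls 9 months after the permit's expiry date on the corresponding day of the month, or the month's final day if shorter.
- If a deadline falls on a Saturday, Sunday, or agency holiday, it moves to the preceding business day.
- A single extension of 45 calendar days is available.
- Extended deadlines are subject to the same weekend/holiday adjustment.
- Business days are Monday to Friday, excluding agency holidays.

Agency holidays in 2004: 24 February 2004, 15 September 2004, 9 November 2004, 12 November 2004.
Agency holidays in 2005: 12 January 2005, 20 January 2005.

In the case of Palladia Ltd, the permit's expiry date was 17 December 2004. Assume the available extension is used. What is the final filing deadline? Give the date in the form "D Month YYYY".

31 October 2005

Moving 9 months forward from 17 December 2004 on the corresponding day gives 17 September 2005.
17 September 2005 is a Saturday, so it moves to the preceding business day, 16 September 2005 (Friday).
Applying the 45-calendar-day extension: 16 September 2005 + 45 days = 31 October 2005.
31 October 2005 falls on a Monday, which is a business day, so no adjustment is needed.
The final due date is 31 October 2005.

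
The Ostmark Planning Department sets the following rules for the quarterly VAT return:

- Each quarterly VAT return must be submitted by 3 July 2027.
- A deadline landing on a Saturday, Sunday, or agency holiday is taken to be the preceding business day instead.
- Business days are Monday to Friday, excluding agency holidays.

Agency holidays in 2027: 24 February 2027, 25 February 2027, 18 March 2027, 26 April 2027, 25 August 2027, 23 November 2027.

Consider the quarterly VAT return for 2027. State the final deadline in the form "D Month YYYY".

2 July 2027

The stated deadline is 3 July 2027.
Because 3 July 2027 is a Saturday, the deadline becomes 2 July 2027 (Friday).
So the filing is due 2 July 2027.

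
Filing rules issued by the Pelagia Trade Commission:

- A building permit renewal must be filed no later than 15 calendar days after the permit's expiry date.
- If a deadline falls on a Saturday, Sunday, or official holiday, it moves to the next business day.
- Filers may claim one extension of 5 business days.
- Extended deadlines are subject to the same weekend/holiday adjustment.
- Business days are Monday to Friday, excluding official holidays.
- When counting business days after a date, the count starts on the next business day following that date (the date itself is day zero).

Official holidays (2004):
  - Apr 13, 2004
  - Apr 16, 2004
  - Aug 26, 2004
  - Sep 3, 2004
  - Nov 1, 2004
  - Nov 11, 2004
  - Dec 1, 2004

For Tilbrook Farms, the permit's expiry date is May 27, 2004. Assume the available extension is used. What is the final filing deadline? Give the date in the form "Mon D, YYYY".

Jun 18, 2004

Trigger date May 27, 2004 + 15 calendar days = Jun 11, 2004.
Jun 11, 2004 is a Friday and not a listed holiday, so it stands.
Applying the 5-business-day extension: 5 business days after Jun 11, 2004 is Jun 18, 2004.
Jun 18, 2004 is a Friday and not a listed holiday, so it stands.
The final due date is Jun 18, 2004.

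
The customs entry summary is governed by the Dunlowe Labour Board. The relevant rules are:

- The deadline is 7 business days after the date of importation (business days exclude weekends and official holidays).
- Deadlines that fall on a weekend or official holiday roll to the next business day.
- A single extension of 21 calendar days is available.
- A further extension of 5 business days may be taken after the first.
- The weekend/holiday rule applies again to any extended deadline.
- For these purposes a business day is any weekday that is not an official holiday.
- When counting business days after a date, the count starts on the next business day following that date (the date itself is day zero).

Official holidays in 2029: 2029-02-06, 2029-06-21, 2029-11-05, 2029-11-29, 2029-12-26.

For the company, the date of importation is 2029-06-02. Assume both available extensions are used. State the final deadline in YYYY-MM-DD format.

2029-07-10

Starting the day after 2029-06-02 and counting 7 business days lands on 2029-06-12.
2029-06-12 (Tuesday) is already a business day.
The 21-calendar-day extension moves the deadline from 2029-06-12 to 2029-07-03.
2029-07-03 is a Tuesday and not a listed holiday, so it stands.
Applying the 5-business-day extension: 5 business days after 2029-07-03 is 2029-07-10.
Since 2029-07-10 is a Tuesday and not a holiday, the date is unchanged.
The final due date is 2029-07-10.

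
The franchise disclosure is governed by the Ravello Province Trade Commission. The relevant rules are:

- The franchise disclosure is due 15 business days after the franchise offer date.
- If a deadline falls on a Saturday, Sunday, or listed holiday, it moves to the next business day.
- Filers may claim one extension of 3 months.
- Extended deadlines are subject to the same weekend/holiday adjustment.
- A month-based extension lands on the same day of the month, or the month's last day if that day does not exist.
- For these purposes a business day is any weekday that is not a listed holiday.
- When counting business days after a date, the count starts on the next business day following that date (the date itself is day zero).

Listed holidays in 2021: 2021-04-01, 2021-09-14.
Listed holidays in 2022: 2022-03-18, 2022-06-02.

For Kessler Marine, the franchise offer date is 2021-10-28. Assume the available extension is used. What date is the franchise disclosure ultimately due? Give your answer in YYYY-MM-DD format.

15 business days after 2021-10-28, excluding weekends and holidays, is 2021-11-18.
2021-11-18 falls on a Thursday, which is a business day, so no adjustment is needed.
Applying the 3 months extension: 3 months after 2021-11-18 is 2022-02-18.
2022-02-18 (Friday) is already a business day.
Final deadline: 2022-02-18.

2022-02-18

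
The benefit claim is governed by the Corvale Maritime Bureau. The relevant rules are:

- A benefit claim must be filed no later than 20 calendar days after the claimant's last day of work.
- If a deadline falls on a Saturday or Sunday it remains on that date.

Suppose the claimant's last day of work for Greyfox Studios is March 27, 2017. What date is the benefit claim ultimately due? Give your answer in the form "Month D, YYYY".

April 16, 2017

Adding 20 calendar days to March 27, 2017 gives April 16, 2017.
April 16, 2017 falls on a Sunday. The rules make no weekend/holiday allowance, so it remains April 16, 2017.
The final due date is April 16, 2017.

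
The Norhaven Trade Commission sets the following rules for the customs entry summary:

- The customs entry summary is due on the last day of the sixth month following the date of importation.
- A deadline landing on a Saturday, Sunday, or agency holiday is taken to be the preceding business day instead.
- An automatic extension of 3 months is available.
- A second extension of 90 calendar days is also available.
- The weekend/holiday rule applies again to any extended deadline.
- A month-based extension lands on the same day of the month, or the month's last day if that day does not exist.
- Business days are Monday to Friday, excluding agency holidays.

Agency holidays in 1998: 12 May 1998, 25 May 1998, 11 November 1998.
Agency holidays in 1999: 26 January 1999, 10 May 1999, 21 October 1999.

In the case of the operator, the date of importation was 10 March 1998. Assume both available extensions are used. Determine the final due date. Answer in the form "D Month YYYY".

6 months after 10 March 1998 falls in September 1998; the last day of that month is 30 September 1998.
30 September 1998 is a Wednesday and not a listed holiday, so it stands.
The 3 months extension carries 30 September 1998 to 30 December 1998.
30 December 1998 falls on a Wednesday, which is a business day, so no adjustment is needed.
The 90-calendar-day extension moves the deadline from 30 December 1998 to 30 March 1999.
Since 30 March 1999 is a Tuesday and not a holiday, the date is unchanged.
Final deadline: 30 March 1999.

30 March 1999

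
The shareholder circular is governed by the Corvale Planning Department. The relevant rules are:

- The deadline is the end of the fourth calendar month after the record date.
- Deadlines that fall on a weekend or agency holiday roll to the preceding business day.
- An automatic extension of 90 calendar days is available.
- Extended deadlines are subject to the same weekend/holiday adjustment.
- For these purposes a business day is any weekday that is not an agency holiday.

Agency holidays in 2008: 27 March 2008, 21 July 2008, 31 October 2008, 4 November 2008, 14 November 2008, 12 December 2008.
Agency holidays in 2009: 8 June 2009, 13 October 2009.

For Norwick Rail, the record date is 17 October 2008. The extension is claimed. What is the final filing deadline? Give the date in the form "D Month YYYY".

The fourth month after 17 October 2008 is February 2009, whose last day is 28 February 2009.
28 February 2009 falls on a Saturday. Rolling to the preceding business day gives 27 February 2009, a Friday.
Add the 90 calendar-day extension to 27 February 2009: 28 May 2009.
Since 28 May 2009 is a Thursday and not a holiday, the date is unchanged.
The final due date is 28 May 2009.

28 May 2009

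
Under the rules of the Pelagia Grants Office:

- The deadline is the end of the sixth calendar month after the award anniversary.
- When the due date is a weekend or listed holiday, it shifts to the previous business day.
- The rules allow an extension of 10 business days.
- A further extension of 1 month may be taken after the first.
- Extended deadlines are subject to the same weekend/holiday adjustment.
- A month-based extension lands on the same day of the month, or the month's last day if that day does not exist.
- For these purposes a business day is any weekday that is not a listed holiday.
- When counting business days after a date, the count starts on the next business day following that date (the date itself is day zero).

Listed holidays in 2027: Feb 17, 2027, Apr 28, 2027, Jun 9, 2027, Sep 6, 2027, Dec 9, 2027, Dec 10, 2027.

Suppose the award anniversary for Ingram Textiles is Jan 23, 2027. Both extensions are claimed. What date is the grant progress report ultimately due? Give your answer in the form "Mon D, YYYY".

Sep 13, 2027

6 months after Jan 23, 2027 is July 2027; that month ends on Jul 31, 2027.
Jul 31, 2027 is a Saturday, so it moves to the preceding business day, Jul 30, 2027 (Friday).
Applying the 10-business-day extension: 10 business days after Jul 30, 2027 is Aug 13, 2027.
Aug 13, 2027 falls on a Friday, which is a business day, so no adjustment is needed.
The 1 month extension carries Aug 13, 2027 to Sep 13, 2027.
Sep 13, 2027 is a Monday and not a listed holiday, so it stands.
Final deadline: Sep 13, 2027.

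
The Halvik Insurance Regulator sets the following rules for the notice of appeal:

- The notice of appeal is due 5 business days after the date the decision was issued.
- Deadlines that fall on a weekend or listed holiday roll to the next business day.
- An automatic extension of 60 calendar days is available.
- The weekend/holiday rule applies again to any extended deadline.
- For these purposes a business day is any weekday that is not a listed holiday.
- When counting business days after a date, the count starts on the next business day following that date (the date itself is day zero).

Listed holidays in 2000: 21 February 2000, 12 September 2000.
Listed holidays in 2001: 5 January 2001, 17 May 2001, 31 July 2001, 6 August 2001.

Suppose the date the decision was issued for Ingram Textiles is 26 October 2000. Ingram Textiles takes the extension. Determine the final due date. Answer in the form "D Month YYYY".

1 January 2001

Counting 5 business days after 26 October 2000 (skipping weekends and listed holidays) reaches 2 November 2000.
Since 2 November 2000 is a Thursday and not a holiday, the date is unchanged.
With the 60-day extension, 2 November 2000 becomes 1 January 2001.
1 January 2001 falls on a Monday, which is a business day, so no adjustment is needed.
So the filing is due 1 January 2001.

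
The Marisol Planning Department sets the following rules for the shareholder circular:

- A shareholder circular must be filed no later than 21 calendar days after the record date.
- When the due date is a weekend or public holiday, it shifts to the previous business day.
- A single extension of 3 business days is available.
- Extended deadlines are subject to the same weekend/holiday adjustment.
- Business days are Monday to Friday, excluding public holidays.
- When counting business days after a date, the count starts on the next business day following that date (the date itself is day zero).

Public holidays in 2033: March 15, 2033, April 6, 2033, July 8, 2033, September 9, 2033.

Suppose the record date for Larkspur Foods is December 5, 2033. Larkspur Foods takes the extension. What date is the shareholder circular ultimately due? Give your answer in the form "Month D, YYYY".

December 29, 2033

21 calendar days after December 5, 2033 is December 26, 2033.
December 26, 2033 (Monday) is already a business day.
The 3-business-day extension runs from December 26, 2033 to December 29, 2033.
December 29, 2033 (Thursday) is already a business day.
The final due date is December 29, 2033.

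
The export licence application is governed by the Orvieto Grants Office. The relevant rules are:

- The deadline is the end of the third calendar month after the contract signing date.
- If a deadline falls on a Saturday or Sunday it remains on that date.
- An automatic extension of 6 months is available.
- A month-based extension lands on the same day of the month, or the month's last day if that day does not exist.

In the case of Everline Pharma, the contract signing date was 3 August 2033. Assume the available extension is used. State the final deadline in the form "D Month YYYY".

30 May 2034

The third month after 3 August 2033 is November 2033, whose last day is 30 November 2033.
30 November 2033 falls on a Wednesday. The rules make no weekend/holiday allowance, so it remains 30 November 2033.
The 6 months extension carries 30 November 2033 to 30 May 2034.
No adjustment is made for weekends or holidays, so 30 May 2034 stands.
So the filing is due 30 May 2034.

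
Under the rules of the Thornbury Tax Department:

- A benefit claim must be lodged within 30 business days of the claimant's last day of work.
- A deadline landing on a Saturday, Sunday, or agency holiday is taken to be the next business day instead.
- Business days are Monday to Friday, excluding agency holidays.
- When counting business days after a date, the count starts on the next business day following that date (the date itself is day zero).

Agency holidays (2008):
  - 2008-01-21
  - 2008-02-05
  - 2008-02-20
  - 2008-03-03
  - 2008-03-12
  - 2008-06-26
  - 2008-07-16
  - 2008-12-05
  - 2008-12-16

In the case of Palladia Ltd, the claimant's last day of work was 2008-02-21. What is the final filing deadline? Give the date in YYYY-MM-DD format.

30 business days after 2008-02-21, excluding weekends and holidays, is 2008-04-07.
2008-04-07 is a Monday and not a listed holiday, so it stands.
Final deadline: 2008-04-07.

2008-04-07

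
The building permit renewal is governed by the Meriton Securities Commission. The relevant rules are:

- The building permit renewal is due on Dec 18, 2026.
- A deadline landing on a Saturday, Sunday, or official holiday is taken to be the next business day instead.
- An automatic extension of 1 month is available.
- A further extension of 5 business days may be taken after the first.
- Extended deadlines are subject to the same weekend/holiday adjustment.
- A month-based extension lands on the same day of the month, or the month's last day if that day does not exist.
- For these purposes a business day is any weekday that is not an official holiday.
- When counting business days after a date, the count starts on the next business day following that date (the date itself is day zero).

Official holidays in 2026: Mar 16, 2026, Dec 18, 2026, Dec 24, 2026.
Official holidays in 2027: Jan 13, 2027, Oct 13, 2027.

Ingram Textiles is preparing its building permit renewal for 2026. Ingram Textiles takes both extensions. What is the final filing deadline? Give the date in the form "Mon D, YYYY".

Jan 28, 2027

The statutory due date is Dec 18, 2026.
Dec 18, 2026 is a listed holiday, so it moves to the next business day, Dec 21, 2026 (Monday).
Applying the 1 month extension: 1 month after Dec 21, 2026 is Jan 21, 2027.
Jan 21, 2027 (Thursday) is already a business day.
The 5-business-day extension runs from Jan 21, 2027 to Jan 28, 2027.
Jan 28, 2027 is a Thursday and not a listed holiday, so it stands.
Deadline: Jan 28, 2027.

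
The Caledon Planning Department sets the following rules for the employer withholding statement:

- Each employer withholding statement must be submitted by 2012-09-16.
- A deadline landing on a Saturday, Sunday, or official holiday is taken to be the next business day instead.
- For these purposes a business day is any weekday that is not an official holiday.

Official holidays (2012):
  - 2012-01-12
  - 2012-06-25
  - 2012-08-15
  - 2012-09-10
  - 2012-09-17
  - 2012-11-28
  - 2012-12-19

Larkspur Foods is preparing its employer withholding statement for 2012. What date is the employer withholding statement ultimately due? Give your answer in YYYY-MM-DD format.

The stated deadline is 2012-09-16.
2012-09-16 is a Sunday; the next business day is 2012-09-18 (Tuesday).
The final due date is 2012-09-18.

2012-09-18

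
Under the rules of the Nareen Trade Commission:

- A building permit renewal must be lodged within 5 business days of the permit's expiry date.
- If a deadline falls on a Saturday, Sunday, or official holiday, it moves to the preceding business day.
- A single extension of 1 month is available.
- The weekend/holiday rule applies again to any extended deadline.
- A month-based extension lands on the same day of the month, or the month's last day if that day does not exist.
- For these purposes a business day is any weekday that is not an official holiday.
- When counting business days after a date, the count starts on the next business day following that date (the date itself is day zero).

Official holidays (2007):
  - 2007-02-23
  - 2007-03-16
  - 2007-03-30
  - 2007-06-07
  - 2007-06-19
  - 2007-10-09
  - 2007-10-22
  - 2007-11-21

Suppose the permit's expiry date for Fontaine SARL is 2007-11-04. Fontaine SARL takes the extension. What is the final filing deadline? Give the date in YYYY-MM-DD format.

2007-12-07

5 business days after 2007-11-04, excluding weekends and holidays, is 2007-11-09.
2007-11-09 falls on a Friday, which is a business day, so no adjustment is needed.
The 1 month extension carries 2007-11-09 to 2007-12-09.
Because 2007-12-09 is a Sunday, the deadline becomes 2007-12-07 (Friday).
So the filing is due 2007-12-07.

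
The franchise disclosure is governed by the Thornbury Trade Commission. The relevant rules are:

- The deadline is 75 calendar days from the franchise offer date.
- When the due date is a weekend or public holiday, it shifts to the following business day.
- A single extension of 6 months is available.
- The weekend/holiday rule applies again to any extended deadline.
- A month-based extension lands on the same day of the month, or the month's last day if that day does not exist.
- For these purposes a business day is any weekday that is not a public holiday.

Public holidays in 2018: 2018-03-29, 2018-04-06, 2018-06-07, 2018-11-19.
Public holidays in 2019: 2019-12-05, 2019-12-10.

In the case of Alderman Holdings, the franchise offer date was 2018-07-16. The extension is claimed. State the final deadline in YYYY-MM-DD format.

Trigger date 2018-07-16 + 75 calendar days = 2018-09-29.
2018-09-29 is a Saturday, so it moves to the next business day, 2018-10-01 (Monday).
Add 6 months to 2018-10-01: 2019-04-01.
2019-04-01 falls on a Monday, which is a business day, so no adjustment is needed.
So the filing is due 2019-04-01.

2019-04-01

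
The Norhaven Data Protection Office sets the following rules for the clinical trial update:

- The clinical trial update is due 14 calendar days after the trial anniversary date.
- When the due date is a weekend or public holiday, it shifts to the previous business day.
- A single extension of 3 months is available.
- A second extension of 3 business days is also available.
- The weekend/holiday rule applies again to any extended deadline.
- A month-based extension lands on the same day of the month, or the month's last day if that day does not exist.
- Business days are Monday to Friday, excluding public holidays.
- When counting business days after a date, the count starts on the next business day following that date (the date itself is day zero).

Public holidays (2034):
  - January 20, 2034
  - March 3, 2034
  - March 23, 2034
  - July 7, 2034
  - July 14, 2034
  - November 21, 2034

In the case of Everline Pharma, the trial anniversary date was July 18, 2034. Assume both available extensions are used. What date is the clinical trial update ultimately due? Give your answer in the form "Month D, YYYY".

Adding 14 calendar days to July 18, 2034 gives August 1, 2034.
August 1, 2034 is a Tuesday and not a listed holiday, so it stands.
The 3 months extension carries August 1, 2034 to November 1, 2034.
November 1, 2034 is a Wednesday and not a listed holiday, so it stands.
Applying the 3-business-day extension: 3 business days after November 1, 2034 is November 6, 2034.
November 6, 2034 is a Monday and not a listed holiday, so it stands.
Final deadline: November 6, 2034.

November 6, 2034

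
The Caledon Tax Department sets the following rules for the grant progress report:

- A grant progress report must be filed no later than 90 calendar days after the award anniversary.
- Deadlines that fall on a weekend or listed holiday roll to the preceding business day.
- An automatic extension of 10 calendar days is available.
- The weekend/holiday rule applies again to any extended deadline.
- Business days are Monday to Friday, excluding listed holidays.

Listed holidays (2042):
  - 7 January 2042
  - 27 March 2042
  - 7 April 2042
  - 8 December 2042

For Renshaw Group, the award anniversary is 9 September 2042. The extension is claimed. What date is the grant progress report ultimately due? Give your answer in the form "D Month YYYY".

15 December 2042

From 9 September 2042, 90 calendar days later is 8 December 2042.
8 December 2042 is a listed holiday, so it moves to the preceding business day, 5 December 2042 (Friday).
Applying the 10-calendar-day extension: 5 December 2042 + 10 days = 15 December 2042.
15 December 2042 is a Monday and not a listed holiday, so it stands.
So the filing is due 15 December 2042.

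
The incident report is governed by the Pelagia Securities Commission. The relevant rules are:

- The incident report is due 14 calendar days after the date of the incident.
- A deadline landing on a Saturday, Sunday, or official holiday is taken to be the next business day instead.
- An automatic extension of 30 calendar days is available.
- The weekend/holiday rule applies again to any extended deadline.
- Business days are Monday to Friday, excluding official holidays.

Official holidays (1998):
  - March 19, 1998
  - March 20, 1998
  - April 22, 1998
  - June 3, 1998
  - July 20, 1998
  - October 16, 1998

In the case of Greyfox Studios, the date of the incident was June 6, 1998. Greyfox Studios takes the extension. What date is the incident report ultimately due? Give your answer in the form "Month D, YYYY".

14 calendar days after June 6, 1998 is June 20, 1998.
June 20, 1998 is a Saturday; the next business day is June 22, 1998 (Monday).
Add the 30 calendar-day extension to June 22, 1998: July 22, 1998.
July 22, 1998 is a Wednesday and not a listed holiday, so it stands.
Final deadline: July 22, 1998.

July 22, 1998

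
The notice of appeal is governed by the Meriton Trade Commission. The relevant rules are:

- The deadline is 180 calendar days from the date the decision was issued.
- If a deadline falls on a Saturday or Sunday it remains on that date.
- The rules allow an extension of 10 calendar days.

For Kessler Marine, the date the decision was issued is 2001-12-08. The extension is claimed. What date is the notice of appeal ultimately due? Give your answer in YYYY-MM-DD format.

2002-06-16

180 calendar days after 2001-12-08 is 2002-06-06.
2002-06-06 falls on a Thursday. The rules make no weekend/holiday allowance, so it remains 2002-06-06.
Applying the 10-calendar-day extension: 2002-06-06 + 10 days = 2002-06-16.
No adjustment is made for weekends or holidays, so 2002-06-16 stands.
So the filing is due 2002-06-16.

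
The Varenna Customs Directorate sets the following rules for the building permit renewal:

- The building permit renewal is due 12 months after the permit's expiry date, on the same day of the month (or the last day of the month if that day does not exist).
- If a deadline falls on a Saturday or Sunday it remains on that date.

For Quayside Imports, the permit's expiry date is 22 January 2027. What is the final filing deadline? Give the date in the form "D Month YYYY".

22 January 2028

12 months after 22 January 2027, on the same day of the month, is 22 January 2028.
22 January 2028 is a Saturday; no weekend or holiday adjustment applies.
The final due date is 22 January 2028.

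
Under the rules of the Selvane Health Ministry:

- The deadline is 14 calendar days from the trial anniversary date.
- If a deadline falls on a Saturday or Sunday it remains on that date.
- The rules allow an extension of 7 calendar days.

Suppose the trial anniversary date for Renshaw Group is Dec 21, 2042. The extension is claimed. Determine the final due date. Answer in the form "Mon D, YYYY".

Jan 11, 2043

Adding 14 calendar days to Dec 21, 2042 gives Jan 4, 2043.
Jan 4, 2043 falls on a Sunday. The rules make no weekend/holiday allowance, so it remains Jan 4, 2043.
With the 7-day extension, Jan 4, 2043 becomes Jan 11, 2043.
Jan 11, 2043 is a Sunday; no weekend or holiday adjustment applies.
So the filing is due Jan 11, 2043.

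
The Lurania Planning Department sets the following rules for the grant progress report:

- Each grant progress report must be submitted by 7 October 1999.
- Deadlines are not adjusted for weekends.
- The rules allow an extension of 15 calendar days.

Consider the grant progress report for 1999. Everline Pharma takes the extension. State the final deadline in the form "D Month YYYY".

Start from the fixed due date, 7 October 1999.
7 October 1999 is a Thursday; no weekend or holiday adjustment applies.
Applying the 15-calendar-day extension: 7 October 1999 + 15 days = 22 October 1999.
No adjustment is made for weekends or holidays, so 22 October 1999 stands.
Deadline: 22 October 1999.

22 October 1999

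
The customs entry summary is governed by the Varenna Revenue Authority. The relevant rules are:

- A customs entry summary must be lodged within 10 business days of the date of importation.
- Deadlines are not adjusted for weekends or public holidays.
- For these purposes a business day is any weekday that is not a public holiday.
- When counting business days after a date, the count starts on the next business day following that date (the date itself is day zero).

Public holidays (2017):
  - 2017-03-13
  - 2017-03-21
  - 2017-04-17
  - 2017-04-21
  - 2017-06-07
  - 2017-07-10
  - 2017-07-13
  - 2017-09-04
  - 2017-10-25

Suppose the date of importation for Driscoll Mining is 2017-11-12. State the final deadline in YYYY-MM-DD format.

10 business days after 2017-11-12, excluding weekends and holidays, is 2017-11-24.
2017-11-24 is a Friday; no weekend or holiday adjustment applies.
Final deadline: 2017-11-24.

2017-11-24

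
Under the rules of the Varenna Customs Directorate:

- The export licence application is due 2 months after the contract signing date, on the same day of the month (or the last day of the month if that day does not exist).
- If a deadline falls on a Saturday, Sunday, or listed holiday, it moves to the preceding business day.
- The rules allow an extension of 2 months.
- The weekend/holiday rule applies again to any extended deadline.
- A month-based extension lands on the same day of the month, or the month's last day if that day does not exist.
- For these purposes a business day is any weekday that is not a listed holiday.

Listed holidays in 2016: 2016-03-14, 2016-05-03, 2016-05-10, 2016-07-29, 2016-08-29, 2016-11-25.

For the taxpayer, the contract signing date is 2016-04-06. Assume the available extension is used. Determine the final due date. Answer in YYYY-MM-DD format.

2 months after 2016-04-06, on the same day of the month, is 2016-06-06.
2016-06-06 falls on a Monday, which is a business day, so no adjustment is needed.
Add 2 months to 2016-06-06: 2016-08-06.
Because 2016-08-06 is a Saturday, the deadline becomes 2016-08-05 (Friday).
The final due date is 2016-08-05.

2016-08-05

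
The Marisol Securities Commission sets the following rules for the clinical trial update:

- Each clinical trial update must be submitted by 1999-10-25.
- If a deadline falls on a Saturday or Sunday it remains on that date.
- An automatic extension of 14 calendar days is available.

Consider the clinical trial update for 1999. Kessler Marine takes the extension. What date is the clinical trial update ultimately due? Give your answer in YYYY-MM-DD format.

The statutory due date is 1999-10-25.
1999-10-25 falls on a Monday. The rules make no weekend/holiday allowance, so it remains 1999-10-25.
Applying the 14-calendar-day extension: 1999-10-25 + 14 days = 1999-11-08.
1999-11-08 is a Monday; no weekend or holiday adjustment applies.
Deadline: 1999-11-08.

1999-11-08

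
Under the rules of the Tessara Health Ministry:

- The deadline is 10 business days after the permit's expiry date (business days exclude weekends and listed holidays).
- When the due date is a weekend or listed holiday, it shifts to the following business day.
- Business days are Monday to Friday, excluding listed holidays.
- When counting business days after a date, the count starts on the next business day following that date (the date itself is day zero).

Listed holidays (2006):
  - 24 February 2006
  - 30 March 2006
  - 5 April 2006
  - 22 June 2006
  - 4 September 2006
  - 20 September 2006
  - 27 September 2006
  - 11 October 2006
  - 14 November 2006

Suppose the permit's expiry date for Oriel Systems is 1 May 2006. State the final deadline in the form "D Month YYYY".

15 May 2006

Counting 10 business days after 1 May 2006 (skipping weekends and listed holidays) reaches 15 May 2006.
15 May 2006 falls on a Monday, which is a business day, so no adjustment is needed.
So the filing is due 15 May 2006.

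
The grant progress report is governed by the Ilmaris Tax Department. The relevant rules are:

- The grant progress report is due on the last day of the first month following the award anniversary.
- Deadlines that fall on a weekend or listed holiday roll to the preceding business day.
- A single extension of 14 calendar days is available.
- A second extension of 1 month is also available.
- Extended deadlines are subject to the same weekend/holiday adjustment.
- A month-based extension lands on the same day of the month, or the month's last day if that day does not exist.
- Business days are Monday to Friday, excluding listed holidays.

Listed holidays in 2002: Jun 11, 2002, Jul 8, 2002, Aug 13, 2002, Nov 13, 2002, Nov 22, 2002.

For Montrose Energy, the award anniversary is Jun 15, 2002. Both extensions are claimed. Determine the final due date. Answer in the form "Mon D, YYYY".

Sep 13, 2002

1 month after Jun 15, 2002 is July 2002; that month ends on Jul 31, 2002.
Jul 31, 2002 (Wednesday) is already a business day.
With the 14-day extension, Jul 31, 2002 becomes Aug 14, 2002.
Aug 14, 2002 is a Wednesday and not a listed holiday, so it stands.
Add 1 month to Aug 14, 2002: Sep 14, 2002.
Because Sep 14, 2002 is a Saturday, the deadline becomes Sep 13, 2002 (Friday).
So the filing is due Sep 13, 2002.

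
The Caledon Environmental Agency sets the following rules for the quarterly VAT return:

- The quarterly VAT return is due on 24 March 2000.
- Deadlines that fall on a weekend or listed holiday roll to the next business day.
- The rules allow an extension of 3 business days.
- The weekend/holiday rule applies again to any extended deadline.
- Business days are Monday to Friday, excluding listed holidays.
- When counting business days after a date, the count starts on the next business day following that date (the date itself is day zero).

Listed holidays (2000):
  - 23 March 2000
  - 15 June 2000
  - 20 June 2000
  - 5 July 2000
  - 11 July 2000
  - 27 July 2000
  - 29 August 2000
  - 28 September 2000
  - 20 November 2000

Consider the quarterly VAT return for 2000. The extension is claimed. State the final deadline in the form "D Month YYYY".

29 March 2000

The statutory due date is 24 March 2000.
24 March 2000 (Friday) is already a business day.
Counting 3 further business days from 24 March 2000 reaches 29 March 2000.
29 March 2000 falls on a Wednesday, which is a business day, so no adjustment is needed.
Final deadline: 29 March 2000.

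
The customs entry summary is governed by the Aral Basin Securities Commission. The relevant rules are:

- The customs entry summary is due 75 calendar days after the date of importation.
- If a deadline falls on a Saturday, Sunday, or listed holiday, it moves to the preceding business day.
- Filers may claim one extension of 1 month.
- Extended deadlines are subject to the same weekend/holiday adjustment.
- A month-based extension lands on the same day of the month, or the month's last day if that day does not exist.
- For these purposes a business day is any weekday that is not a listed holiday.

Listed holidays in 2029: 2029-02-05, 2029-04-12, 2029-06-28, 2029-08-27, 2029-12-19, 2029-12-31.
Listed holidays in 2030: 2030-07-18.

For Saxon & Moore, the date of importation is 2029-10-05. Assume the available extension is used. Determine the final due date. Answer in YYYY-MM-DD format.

Trigger date 2029-10-05 + 75 calendar days = 2029-12-19.
Because 2029-12-19 is a listed holiday, the deadline becomes 2029-12-18 (Tuesday).
Applying the 1 month extension: 1 month after 2029-12-18 is 2030-01-18.
2030-01-18 (Friday) is already a business day.
Final deadline: 2030-01-18.

2030-01-18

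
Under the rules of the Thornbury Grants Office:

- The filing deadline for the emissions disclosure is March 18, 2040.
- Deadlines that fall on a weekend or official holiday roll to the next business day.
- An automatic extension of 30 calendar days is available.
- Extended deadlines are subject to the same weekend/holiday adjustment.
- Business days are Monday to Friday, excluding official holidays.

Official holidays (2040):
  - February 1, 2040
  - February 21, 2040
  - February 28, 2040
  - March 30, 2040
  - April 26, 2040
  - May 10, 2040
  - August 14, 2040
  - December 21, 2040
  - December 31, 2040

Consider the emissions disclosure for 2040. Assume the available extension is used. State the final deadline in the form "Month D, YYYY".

April 18, 2040

The statutory due date is March 18, 2040.
March 18, 2040 is a Sunday, so it moves to the next business day, March 19, 2040 (Monday).
The 30-calendar-day extension moves the deadline from March 19, 2040 to April 18, 2040.
Since April 18, 2040 is a Wednesday and not a holiday, the date is unchanged.
Deadline: April 18, 2040.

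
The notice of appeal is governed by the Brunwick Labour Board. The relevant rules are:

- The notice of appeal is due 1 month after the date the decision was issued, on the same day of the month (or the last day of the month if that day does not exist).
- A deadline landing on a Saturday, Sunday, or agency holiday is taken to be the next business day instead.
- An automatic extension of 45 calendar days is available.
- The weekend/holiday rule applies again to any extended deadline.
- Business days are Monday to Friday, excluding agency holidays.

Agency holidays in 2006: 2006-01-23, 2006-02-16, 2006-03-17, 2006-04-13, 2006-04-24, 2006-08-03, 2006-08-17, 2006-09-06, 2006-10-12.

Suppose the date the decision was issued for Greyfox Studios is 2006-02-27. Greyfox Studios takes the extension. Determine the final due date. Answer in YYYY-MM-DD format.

2006-05-11

1 month after 2006-02-27, on the same day of the month, is 2006-03-27.
2006-03-27 is a Monday and not a listed holiday, so it stands.
With the 45-day extension, 2006-03-27 becomes 2006-05-11.
2006-05-11 (Thursday) is already a business day.
So the filing is due 2006-05-11.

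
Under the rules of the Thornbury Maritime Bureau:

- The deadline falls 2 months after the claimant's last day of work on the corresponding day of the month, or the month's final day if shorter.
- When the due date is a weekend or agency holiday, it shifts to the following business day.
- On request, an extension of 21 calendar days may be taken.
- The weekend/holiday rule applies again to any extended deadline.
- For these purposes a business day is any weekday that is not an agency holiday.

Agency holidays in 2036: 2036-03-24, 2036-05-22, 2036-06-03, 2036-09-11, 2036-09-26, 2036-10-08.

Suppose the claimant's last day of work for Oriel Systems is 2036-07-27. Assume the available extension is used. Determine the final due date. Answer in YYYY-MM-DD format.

Moving 2 months forward from 2036-07-27 on the corresponding day gives 2036-09-27.
2036-09-27 is a Saturday; the next business day is 2036-09-29 (Monday).
Add the 21 calendar-day extension to 2036-09-29: 2036-10-20.
2036-10-20 (Monday) is already a business day.
Final deadline: 2036-10-20.

2036-10-20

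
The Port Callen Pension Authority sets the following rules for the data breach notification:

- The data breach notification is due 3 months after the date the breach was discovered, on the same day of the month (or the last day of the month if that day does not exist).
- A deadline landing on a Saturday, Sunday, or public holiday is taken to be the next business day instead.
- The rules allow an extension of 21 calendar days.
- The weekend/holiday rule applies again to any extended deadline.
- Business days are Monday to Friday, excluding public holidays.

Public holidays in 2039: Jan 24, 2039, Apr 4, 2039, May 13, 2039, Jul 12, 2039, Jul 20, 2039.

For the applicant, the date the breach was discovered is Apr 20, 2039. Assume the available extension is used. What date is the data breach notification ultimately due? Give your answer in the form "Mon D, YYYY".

Moving 3 months forward from Apr 20, 2039 on the corresponding day gives Jul 20, 2039.
Because Jul 20, 2039 is a listed holiday, the deadline becomes Jul 21, 2039 (Thursday).
Add the 21 calendar-day extension to Jul 21, 2039: Aug 11, 2039.
Aug 11, 2039 falls on a Thursday, which is a business day, so no adjustment is needed.
So the filing is due Aug 11, 2039.

Aug 11, 2039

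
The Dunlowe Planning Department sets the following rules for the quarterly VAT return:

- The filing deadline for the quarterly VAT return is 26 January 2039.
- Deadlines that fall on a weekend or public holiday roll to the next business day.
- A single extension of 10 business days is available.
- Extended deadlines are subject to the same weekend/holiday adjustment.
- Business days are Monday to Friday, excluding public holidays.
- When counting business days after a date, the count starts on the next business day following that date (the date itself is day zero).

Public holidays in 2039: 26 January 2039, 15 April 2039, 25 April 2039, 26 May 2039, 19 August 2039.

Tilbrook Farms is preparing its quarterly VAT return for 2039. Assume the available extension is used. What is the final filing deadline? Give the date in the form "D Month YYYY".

The statutory due date is 26 January 2039.
26 January 2039 falls on a listed holiday. Rolling to the next business day gives 27 January 2039, a Thursday.
Counting 10 further business days from 27 January 2039 reaches 10 February 2039.
10 February 2039 (Thursday) is already a business day.
The final due date is 10 February 2039.

10 February 2039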